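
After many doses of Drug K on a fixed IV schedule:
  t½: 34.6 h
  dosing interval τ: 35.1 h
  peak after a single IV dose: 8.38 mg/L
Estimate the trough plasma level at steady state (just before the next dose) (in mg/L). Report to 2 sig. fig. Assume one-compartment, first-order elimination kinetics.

8.2 mg/L

k = ln2 / t½ = 0.693147 / 34.6 = 0.02003 h⁻¹
e^(−kτ) = e^(−0.02003 × 35.1) = 0.4951
Accumulation ratio R = 1 / (1 − e^(−kτ)) = 1 / (1 − 0.4951) = 1.981
Steady-state trough = C₀ × R × e^(−kτ) = 8.38 × 1.981 × 0.4951 = 8.219 mg/L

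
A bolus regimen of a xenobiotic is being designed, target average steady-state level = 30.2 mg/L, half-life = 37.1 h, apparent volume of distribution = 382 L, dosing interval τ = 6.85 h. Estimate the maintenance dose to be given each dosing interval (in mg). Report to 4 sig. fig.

k = ln2 / t½ = 0.693147 / 37.1 = 0.01868 h⁻¹
CL = k × Vd = 0.01868 × 382 = 7.136 L/h
At steady state, Dose/τ = Css × CL.
Dose = Css × CL × τ = 30.2 × 7.136 × 6.85 = 1476 mg

1476 mg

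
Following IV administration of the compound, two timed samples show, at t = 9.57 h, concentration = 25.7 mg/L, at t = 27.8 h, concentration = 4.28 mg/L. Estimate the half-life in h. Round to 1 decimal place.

k = ln(C₁/C₂) / (t₂ − t₁) = ln(25.7/4.28) / (27.8 − 9.57)
  = 1.793 / 18.23 = 0.09835 h⁻¹
t½ = ln2 / k = 0.693147 / 0.09835 = 7.048 h

7.0 h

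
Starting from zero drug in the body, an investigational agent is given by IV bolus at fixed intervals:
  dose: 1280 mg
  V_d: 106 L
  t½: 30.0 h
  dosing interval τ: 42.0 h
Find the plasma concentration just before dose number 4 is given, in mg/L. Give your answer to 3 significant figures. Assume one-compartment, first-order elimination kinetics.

6.97 mg/L

C₀ per dose = Dose / Vd = 1280 / 106 = 12.08 mg/L
k = ln2 / t½ = 0.693147 / 30.0 = 0.02310 h⁻¹
Fraction remaining after one interval: r = e^(−kτ) = e^(−0.02310 × 42.0) = 0.3790
Before dose 4, 3 doses have been given (aged 1τ, 2τ, 3τ).
C_trough = C₀ × (r + r² + … + r^3) = C₀ × r(1−r^3)/(1−r)
        = 12.08 × 0.3790 × (1 − 0.05444) / (1 − 0.3790) = 6.971 mg/L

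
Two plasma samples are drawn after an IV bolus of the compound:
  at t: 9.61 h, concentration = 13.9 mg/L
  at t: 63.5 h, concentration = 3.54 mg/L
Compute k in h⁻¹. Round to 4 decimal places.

k = ln(C₁/C₂) / (t₂ − t₁) = ln(13.9/3.54) / (63.5 − 9.61)
  = 1.368 / 53.89 = 0.02539 h⁻¹

0.0254 h⁻¹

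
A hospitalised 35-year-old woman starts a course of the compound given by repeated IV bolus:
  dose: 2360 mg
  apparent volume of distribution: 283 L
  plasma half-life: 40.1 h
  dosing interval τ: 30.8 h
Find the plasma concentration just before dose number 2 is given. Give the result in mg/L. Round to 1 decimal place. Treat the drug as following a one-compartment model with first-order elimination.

4.9 mg/L

C₀ per dose = Dose / Vd = 2360 / 283 = 8.339 mg/L
k = ln2 / t½ = 0.693147 / 40.1 = 0.01729 h⁻¹
Fraction remaining after one interval: r = e^(−kτ) = e^(−0.01729 × 30.8) = 0.5871
Before dose 2, 1 dose has been given (aged 1τ).
C_trough = C₀ × r = 8.339 × 0.5871 = 4.896 mg/L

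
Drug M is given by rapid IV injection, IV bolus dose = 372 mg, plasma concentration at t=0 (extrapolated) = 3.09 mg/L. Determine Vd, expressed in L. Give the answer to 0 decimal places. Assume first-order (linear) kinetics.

Vd = Dose / C₀ = 372.0 / 3.09 = 120.4 L

120 L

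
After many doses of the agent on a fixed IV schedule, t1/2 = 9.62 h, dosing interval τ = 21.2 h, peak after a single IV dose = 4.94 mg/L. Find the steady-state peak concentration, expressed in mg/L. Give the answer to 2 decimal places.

6.31 mg/L

k = ln2 / t½ = 0.693147 / 9.62 = 0.07205 h⁻¹
e^(−kτ) = e^(−0.07205 × 21.2) = 0.2171
Accumulation ratio R = 1 / (1 − e^(−kτ)) = 1 / (1 − 0.2171) = 1.277
Steady-state peak = C₀ × R = 4.94 × 1.277 = 6.308 mg/L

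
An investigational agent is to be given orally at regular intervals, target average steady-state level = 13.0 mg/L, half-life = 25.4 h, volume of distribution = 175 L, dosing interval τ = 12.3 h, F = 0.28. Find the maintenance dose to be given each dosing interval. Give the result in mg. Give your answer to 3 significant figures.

2730 mg

k = ln2 / t½ = 0.693147 / 25.4 = 0.02729 h⁻¹
CL = k × Vd = 0.02729 × 175 = 4.776 L/h
At steady state, F × (Dose/τ) = Css × CL.
Dose = Css × CL × τ / F = 13.0 × 4.776 × 12.3 / 0.28 = 2727 mg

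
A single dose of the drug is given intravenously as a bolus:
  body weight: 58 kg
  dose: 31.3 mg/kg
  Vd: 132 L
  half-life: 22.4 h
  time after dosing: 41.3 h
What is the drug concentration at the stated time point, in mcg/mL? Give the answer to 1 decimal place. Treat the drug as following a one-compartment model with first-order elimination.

Total dose = 31.3 × 58 = 1815 mg
C₀ = Dose / Vd = 1815 / 132 = 13.75 mg/L
k = ln2 / t½ = 0.693147 / 22.4 = 0.03094 h⁻¹
C = C₀ · e^(−k·t) = 13.75 × e^(−0.03094 × 41.3)
  = 13.75 × 0.2786 = 3.831 mg/L
(3.831 mg/L = 3.831 mcg/mL)

3.8 mcg/mL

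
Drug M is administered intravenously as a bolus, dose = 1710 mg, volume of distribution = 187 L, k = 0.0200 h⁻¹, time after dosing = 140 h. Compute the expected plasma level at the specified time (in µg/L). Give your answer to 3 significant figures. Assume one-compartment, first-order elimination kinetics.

556 µg/L

C₀ = Dose / Vd = 1710 / 187 = 9.144 mg/L
C = C₀ · e^(−k·t) = 9.144 × e^(−0.02000 × 140)
  = 9.144 × 0.06081 = 0.5560 mg/L
Convert: 0.5560 mg/L × 1000 = 556.0 µg/L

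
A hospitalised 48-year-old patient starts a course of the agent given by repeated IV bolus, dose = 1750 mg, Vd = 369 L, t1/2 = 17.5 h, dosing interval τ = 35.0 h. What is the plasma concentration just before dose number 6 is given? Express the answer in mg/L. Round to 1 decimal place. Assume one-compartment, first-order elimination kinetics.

C₀ per dose = Dose / Vd = 1750 / 369 = 4.743 mg/L
k = ln2 / t½ = 0.693147 / 17.5 = 0.03961 h⁻¹
Fraction remaining after one interval: r = e^(−kτ) = e^(−0.03961 × 35.0) = 0.2500
Before dose 6, 5 doses have been given (aged 1τ, 2τ, 3τ, 4τ, 5τ).
C_trough = C₀ × (r + r² + … + r^5) = C₀ × r(1−r^5)/(1−r)
        = 4.743 × 0.2500 × (1 − 0.0009766) / (1 − 0.2500) = 1.579 mg/L

1.6 mg/L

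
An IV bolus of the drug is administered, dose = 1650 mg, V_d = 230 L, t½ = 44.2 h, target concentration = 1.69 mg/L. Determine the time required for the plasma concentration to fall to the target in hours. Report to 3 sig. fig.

92.2 h

C₀ = Dose / Vd = 1650 / 230 = 7.174 mg/L
k = ln2 / t½ = 0.693147 / 44.2 = 0.01568 h⁻¹
t = ln(C₀ / C) / k = ln(7.174 / 1.69) / 0.01568
  = ln(4.245) / 0.01568 = 1.446 / 0.01568 = 92.22 h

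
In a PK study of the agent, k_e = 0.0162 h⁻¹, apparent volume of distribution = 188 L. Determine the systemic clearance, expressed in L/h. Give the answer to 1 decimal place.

CL = k × Vd = 0.0162 × 188 = 3.046 L/h

3.0 L/h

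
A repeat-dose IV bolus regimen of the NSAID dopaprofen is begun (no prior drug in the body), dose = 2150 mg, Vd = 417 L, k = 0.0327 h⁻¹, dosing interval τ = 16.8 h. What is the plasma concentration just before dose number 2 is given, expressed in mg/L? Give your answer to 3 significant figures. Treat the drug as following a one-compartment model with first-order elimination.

2.98 mg/L

C₀ per dose = Dose / Vd = 2150 / 417 = 5.156 mg/L
Fraction remaining after one interval: r = e^(−kτ) = e^(−0.03270 × 16.8) = 0.5773
Before dose 2, 1 dose has been given (aged 1τ).
C_trough = C₀ × r = 5.156 × 0.5773 = 2.977 mg/L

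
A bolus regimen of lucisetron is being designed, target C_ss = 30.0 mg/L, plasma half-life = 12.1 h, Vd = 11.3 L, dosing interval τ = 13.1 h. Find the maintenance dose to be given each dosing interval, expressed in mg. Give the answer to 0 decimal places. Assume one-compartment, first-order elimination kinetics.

254 mg

k = ln2 / t½ = 0.693147 / 12.1 = 0.05728 h⁻¹
CL = k × Vd = 0.05728 × 11.3 = 0.6473 L/h
At steady state, Dose/τ = Css × CL.
Dose = Css × CL × τ = 30.0 × 0.6473 × 13.1 = 254.4 mg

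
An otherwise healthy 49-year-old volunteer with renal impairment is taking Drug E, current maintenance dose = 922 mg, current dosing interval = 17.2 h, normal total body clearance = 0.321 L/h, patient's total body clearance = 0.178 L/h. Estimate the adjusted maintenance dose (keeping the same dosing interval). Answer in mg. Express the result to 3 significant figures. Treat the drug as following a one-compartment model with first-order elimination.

To keep the same average steady-state level, dosing rate must scale with clearance.
CL ratio = 0.178 / 0.321 = 0.5545
New dose (same interval) = 922 × 0.5545 = 511.2 mg

511 mg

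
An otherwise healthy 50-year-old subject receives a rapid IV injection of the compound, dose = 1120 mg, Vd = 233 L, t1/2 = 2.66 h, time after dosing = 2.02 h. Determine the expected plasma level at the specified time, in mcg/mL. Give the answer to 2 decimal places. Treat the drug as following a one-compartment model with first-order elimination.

2.84 mcg/mL

C₀ = Dose / Vd = 1120 / 233 = 4.807 mg/L
k = ln2 / t½ = 0.693147 / 2.66 = 0.2606 h⁻¹
C = C₀ · e^(−k·t) = 4.807 × e^(−0.2606 × 2.02)
  = 4.807 × 0.5907 = 2.839 mg/L
(2.839 mg/L = 2.839 mcg/mL)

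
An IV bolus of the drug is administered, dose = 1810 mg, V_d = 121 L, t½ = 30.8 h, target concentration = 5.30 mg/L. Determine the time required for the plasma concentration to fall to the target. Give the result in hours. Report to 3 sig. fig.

C₀ = Dose / Vd = 1810 / 121 = 14.96 mg/L
k = ln2 / t½ = 0.693147 / 30.8 = 0.02250 h⁻¹
t = ln(C₀ / C) / k = ln(14.96 / 5.30) / 0.02250
  = ln(2.823) / 0.02250 = 1.038 / 0.02250 = 46.13 h

46.1 h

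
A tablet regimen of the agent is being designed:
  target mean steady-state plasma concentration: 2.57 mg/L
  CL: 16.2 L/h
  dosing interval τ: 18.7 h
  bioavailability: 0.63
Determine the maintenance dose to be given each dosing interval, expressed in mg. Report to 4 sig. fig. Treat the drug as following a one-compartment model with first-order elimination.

At steady state, F × (Dose/τ) = Css × CL.
Dose = Css × CL × τ / F = 2.57 × 16.20 × 18.7 / 0.63 = 1236 mg

1236 mg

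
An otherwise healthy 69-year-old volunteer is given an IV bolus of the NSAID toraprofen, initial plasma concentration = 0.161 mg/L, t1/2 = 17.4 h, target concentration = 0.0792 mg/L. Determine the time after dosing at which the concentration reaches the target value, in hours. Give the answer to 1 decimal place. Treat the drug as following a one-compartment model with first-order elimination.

k = ln2 / t½ = 0.693147 / 17.4 = 0.03984 h⁻¹
t = ln(C₀ / C) / k = ln(0.1610 / 0.0792) / 0.03984
  = ln(2.033) / 0.03984 = 0.7095 / 0.03984 = 17.81 h

17.8 h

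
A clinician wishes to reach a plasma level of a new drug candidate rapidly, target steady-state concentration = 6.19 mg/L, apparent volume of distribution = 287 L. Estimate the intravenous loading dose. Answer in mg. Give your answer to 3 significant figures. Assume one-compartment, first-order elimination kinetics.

LD = Css × Vd = 6.19 × 287 = 1777 mg

1780 mg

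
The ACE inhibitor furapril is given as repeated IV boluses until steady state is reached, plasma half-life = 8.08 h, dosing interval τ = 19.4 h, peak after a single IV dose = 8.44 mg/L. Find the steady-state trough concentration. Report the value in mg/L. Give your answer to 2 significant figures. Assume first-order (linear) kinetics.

2.0 mg/L

k = ln2 / t½ = 0.693147 / 8.08 = 0.08579 h⁻¹
e^(−kτ) = e^(−0.08579 × 19.4) = 0.1893
Accumulation ratio R = 1 / (1 − e^(−kτ)) = 1 / (1 − 0.1893) = 1.234
Steady-state trough = C₀ × R × e^(−kτ) = 8.44 × 1.234 × 0.1893 = 1.972 mg/L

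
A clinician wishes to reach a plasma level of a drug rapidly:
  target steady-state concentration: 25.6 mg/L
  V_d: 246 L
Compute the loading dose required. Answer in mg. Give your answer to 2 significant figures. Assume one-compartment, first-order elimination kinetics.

LD = Css × Vd = 25.6 × 246 = 6298 mg

6300 mg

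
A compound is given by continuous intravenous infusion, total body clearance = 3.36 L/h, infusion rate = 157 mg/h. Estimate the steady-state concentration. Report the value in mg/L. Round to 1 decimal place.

46.7 mg/L

At steady state Css = R₀ / CL = 157 / 3.360 = 46.73 mg/L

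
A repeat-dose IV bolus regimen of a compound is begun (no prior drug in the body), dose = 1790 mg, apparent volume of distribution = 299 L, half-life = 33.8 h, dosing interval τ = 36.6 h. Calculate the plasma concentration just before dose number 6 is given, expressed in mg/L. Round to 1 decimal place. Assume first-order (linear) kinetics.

C₀ per dose = Dose / Vd = 1790 / 299 = 5.987 mg/L
k = ln2 / t½ = 0.693147 / 33.8 = 0.02051 h⁻¹
Fraction remaining after one interval: r = e^(−kτ) = e^(−0.02051 × 36.6) = 0.4721
Before dose 6, 5 doses have been given (aged 1τ, 2τ, 3τ, 4τ, 5τ).
C_trough = C₀ × (r + r² + … + r^5) = C₀ × r(1−r^5)/(1−r)
        = 5.987 × 0.4721 × (1 − 0.02345) / (1 − 0.4721) = 5.229 mg/L

5.2 mg/L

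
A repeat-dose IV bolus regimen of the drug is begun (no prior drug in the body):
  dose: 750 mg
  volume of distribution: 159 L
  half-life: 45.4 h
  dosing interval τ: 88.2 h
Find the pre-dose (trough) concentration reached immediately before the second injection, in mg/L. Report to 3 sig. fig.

C₀ per dose = Dose / Vd = 750 / 159 = 4.717 mg/L
k = ln2 / t½ = 0.693147 / 45.4 = 0.01527 h⁻¹
Fraction remaining after one interval: r = e^(−kτ) = e^(−0.01527 × 88.2) = 0.2601
Before dose 2, 1 dose has been given (aged 1τ).
C_trough = C₀ × r = 4.717 × 0.2601 = 1.227 mg/L

1.23 mg/L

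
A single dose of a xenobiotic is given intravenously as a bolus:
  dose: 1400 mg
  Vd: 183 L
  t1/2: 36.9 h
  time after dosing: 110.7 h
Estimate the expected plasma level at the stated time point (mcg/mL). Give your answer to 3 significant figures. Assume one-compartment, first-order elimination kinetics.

C₀ = Dose / Vd = 1400 / 183 = 7.650 mg/L
k = ln2 / t½ = 0.693147 / 36.9 = 0.01878 h⁻¹
t / t½ = 110.7 / 36.9 = 3 half-lives
C = C₀ × (1/2)^3 = 7.650 × 0.1250 = 0.9563 mg/L
(0.9563 mg/L = 0.9563 mcg/mL)

0.956 mcg/mL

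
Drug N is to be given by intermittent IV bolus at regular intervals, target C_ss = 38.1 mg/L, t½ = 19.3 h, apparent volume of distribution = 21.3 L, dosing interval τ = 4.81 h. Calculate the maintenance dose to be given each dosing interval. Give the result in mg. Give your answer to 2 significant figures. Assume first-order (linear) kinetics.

140 mg

k = ln2 / t½ = 0.693147 / 19.3 = 0.03591 h⁻¹
CL = k × Vd = 0.03591 × 21.3 = 0.7649 L/h
At steady state, Dose/τ = Css × CL.
Dose = Css × CL × τ = 38.1 × 0.7649 × 4.81 = 140.2 mg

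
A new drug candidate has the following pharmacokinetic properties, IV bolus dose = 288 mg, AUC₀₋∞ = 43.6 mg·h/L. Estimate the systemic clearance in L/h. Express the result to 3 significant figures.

CL = Dose / AUC = 288 / 43.6 = 6.606 L/h

6.61 L/h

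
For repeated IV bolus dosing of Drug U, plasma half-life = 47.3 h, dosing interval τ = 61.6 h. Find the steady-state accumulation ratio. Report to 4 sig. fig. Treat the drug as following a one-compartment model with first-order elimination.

k = ln2 / t½ = 0.693147 / 47.3 = 0.01465 h⁻¹
e^(−kτ) = e^(−0.01465 × 61.6) = 0.4056
Accumulation ratio R = 1 / (1 − e^(−kτ)) = 1 / (1 − 0.4056) = 1.682

1.682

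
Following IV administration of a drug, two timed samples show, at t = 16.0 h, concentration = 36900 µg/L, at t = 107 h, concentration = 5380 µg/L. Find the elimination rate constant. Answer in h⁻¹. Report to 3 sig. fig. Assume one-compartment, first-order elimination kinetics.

0.0212 h⁻¹

k = ln(C₁/C₂) / (t₂ − t₁) = ln(36900/5380) / (107 − 16.0)
  = 1.926 / 91.00 = 0.02116 h⁻¹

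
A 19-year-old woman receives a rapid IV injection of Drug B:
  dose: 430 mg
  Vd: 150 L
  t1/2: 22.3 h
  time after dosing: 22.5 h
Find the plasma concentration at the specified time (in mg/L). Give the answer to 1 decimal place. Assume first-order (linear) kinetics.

1.4 mg/L

C₀ = Dose / Vd = 430.0 / 150 = 2.867 mg/L
k = ln2 / t½ = 0.693147 / 22.3 = 0.03108 h⁻¹
C = C₀ · e^(−k·t) = 2.867 × e^(−0.03108 × 22.5)
  = 2.867 × 0.4969 = 1.425 mg/L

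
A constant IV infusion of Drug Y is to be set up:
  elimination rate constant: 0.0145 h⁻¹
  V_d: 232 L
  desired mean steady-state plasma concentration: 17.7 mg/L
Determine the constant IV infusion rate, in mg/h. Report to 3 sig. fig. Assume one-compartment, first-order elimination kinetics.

59.5 mg/h

CL = k × Vd = 0.01450 × 232 = 3.364 L/h
At steady state, infusion rate R₀ = Css × CL = 17.7 × 3.364 = 59.54 mg/h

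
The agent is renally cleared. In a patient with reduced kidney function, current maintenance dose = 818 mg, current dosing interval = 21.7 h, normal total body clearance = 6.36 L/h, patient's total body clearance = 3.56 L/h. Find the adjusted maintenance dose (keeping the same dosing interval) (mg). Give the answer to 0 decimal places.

To keep the same average steady-state level, dosing rate must scale with clearance.
CL ratio = 3.56 / 6.36 = 0.5597
New dose (same interval) = 818 × 0.5597 = 457.8 mg

458 mg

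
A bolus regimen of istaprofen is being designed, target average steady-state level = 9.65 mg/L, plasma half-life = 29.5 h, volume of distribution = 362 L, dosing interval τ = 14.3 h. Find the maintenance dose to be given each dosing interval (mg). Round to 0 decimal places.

1174 mg

k = ln2 / t½ = 0.693147 / 29.5 = 0.02350 h⁻¹
CL = k × Vd = 0.02350 × 362 = 8.507 L/h
At steady state, Dose/τ = Css × CL.
Dose = Css × CL × τ = 9.65 × 8.507 × 14.3 = 1174 mg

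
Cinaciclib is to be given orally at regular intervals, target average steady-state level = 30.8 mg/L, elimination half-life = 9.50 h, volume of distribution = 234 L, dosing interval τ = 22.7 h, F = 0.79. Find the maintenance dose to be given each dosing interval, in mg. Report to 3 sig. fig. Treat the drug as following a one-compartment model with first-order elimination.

15100 mg

k = ln2 / t½ = 0.693147 / 9.50 = 0.07296 h⁻¹
CL = k × Vd = 0.07296 × 234 = 17.07 L/h
At steady state, F × (Dose/τ) = Css × CL.
Dose = Css × CL × τ / F = 30.8 × 17.07 × 22.7 / 0.79 = 15110 mg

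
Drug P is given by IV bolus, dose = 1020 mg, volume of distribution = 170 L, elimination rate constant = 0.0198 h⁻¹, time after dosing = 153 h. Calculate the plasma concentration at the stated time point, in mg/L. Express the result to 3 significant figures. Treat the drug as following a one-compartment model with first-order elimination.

C₀ = Dose / Vd = 1020 / 170 = 6.000 mg/L
C = C₀ · e^(−k·t) = 6.000 × e^(−0.01980 × 153)
  = 6.000 × 0.04834 = 0.2900 mg/L

0.290 mg/L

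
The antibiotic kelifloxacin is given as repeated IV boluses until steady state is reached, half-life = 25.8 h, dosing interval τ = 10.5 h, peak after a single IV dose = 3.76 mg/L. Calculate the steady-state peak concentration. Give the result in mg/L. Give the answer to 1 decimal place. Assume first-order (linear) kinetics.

k = ln2 / t½ = 0.693147 / 25.8 = 0.02687 h⁻¹
e^(−kτ) = e^(−0.02687 × 10.5) = 0.7542
Accumulation ratio R = 1 / (1 − e^(−kτ)) = 1 / (1 − 0.7542) = 4.068
Steady-state peak = C₀ × R = 3.76 × 4.068 = 15.30 mg/L

15.3 mg/L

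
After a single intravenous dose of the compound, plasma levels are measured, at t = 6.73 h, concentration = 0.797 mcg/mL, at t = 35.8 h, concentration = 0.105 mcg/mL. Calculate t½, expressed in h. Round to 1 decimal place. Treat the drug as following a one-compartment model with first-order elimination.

k = ln(C₁/C₂) / (t₂ − t₁) = ln(0.797/0.105) / (35.8 − 6.73)
  = 2.027 / 29.07 = 0.06973 h⁻¹
t½ = ln2 / k = 0.693147 / 0.06973 = 9.940 h

9.9 h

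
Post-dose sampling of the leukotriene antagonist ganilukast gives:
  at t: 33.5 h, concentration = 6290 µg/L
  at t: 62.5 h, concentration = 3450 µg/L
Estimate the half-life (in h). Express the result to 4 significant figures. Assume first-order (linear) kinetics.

k = ln(C₁/C₂) / (t₂ − t₁) = ln(6290/3450) / (62.5 − 33.5)
  = 0.6006 / 29.00 = 0.02071 h⁻¹
t½ = ln2 / k = 0.693147 / 0.02071 = 33.47 h

33.47 h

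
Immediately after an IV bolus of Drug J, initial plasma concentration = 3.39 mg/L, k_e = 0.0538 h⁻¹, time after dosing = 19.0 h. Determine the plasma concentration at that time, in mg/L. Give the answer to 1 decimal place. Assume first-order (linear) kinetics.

1.2 mg/L

C = C₀ · e^(−k·t) = 3.390 × e^(−0.05380 × 19.0)
  = 3.390 × 0.3598 = 1.220 mg/L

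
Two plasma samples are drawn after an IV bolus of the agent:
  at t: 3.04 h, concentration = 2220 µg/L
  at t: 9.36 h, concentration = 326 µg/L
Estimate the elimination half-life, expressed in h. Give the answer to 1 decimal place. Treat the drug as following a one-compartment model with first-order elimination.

k = ln(C₁/C₂) / (t₂ − t₁) = ln(2220/326) / (9.36 − 3.04)
  = 1.918 / 6.320 = 0.3035 h⁻¹
t½ = ln2 / k = 0.693147 / 0.3035 = 2.284 h

2.3 h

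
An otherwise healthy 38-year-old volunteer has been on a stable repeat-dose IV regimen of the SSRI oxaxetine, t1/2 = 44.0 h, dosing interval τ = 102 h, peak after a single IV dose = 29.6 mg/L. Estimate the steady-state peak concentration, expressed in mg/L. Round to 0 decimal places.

k = ln2 / t½ = 0.693147 / 44.0 = 0.01575 h⁻¹
e^(−kτ) = e^(−0.01575 × 102) = 0.2006
Accumulation ratio R = 1 / (1 − e^(−kτ)) = 1 / (1 − 0.2006) = 1.251
Steady-state peak = C₀ × R = 29.6 × 1.251 = 37.03 mg/L

37 mg/L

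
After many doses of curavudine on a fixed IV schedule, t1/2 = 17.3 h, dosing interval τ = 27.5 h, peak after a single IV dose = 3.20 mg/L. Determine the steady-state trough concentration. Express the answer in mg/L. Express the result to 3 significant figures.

k = ln2 / t½ = 0.693147 / 17.3 = 0.04007 h⁻¹
e^(−kτ) = e^(−0.04007 × 27.5) = 0.3322
Accumulation ratio R = 1 / (1 − e^(−kτ)) = 1 / (1 − 0.3322) = 1.497
Steady-state trough = C₀ × R × e^(−kτ) = 3.20 × 1.497 × 0.3322 = 1.591 mg/L

1.59 mg/L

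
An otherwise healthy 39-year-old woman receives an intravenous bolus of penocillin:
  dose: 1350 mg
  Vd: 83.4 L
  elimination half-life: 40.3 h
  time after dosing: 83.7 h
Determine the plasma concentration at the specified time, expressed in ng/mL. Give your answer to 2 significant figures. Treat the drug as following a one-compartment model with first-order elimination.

3800 ng/mL

C₀ = Dose / Vd = 1350 / 83.4 = 16.19 mg/L
k = ln2 / t½ = 0.693147 / 40.3 = 0.01720 h⁻¹
C = C₀ · e^(−k·t) = 16.19 × e^(−0.01720 × 83.7)
  = 16.19 × 0.2370 = 3.837 mg/L
Convert: 3.837 mg/L × 1000 = 3837 ng/mL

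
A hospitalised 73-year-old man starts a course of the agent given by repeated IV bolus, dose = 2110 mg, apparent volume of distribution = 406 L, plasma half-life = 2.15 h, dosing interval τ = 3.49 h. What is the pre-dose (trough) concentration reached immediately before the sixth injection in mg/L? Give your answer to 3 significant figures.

2.49 mg/L

C₀ per dose = Dose / Vd = 2110 / 406 = 5.197 mg/L
k = ln2 / t½ = 0.693147 / 2.15 = 0.3224 h⁻¹
Fraction remaining after one interval: r = e^(−kτ) = e^(−0.3224 × 3.49) = 0.3246
Before dose 6, 5 doses have been given (aged 1τ, 2τ, 3τ, 4τ, 5τ).
C_trough = C₀ × (r + r² + … + r^5) = C₀ × r(1−r^5)/(1−r)
        = 5.197 × 0.3246 × (1 − 0.003604) / (1 − 0.3246) = 2.489 mg/L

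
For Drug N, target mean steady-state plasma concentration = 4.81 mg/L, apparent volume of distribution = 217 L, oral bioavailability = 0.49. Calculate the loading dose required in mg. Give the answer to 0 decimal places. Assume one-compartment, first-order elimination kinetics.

2130 mg

LD = Css × Vd / F = 4.81 × 217 / 0.49 = 2130 mg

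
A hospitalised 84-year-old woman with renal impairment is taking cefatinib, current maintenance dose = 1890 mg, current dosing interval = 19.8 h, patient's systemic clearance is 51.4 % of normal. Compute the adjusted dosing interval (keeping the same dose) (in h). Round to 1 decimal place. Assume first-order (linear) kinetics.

38.5 h

To keep the same average steady-state level, dosing rate must scale with clearance.
CL ratio = 51.4 / 100 = 0.5140
New interval (same dose) = 19.8 / 0.5140 = 38.52 h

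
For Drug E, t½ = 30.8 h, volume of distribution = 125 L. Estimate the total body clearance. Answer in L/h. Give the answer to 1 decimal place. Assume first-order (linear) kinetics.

2.8 L/h

k = ln2 / t½ = 0.693147 / 30.8 = 0.02250 h⁻¹
CL = k × Vd = 0.02250 × 125 = 2.813 L/h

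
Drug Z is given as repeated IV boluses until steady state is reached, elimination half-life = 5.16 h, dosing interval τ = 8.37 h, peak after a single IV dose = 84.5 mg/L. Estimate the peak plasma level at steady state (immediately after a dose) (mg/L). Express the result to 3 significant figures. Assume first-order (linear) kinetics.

k = ln2 / t½ = 0.693147 / 5.16 = 0.1343 h⁻¹
e^(−kτ) = e^(−0.1343 × 8.37) = 0.3249
Accumulation ratio R = 1 / (1 − e^(−kτ)) = 1 / (1 − 0.3249) = 1.481
Steady-state peak = C₀ × R = 84.5 × 1.481 = 125.1 mg/L

125 mg/L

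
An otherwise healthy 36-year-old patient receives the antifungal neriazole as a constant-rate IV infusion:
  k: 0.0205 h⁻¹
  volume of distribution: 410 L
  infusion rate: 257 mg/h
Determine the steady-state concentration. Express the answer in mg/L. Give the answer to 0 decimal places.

31 mg/L

CL = k × Vd = 0.02050 × 410 = 8.405 L/h
At steady state Css = R₀ / CL = 257 / 8.405 = 30.58 mg/L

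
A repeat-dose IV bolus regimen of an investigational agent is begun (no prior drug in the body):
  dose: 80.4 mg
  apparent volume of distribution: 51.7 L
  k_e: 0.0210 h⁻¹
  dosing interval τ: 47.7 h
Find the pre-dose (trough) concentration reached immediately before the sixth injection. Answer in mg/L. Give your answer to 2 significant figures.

0.90 mg/L

C₀ per dose = Dose / Vd = 80.4 / 51.7 = 1.555 mg/L
Fraction remaining after one interval: r = e^(−kτ) = e^(−0.02100 × 47.7) = 0.3673
Before dose 6, 5 doses have been given (aged 1τ, 2τ, 3τ, 4τ, 5τ).
C_trough = C₀ × (r + r² + … + r^5) = C₀ × r(1−r^5)/(1−r)
        = 1.555 × 0.3673 × (1 − 0.006685) / (1 − 0.3673) = 0.8967 mg/L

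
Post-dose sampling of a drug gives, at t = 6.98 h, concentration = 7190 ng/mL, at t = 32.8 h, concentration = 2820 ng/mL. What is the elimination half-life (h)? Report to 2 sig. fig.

19 h

k = ln(C₁/C₂) / (t₂ − t₁) = ln(7190/2820) / (32.8 − 6.98)
  = 0.9360 / 25.82 = 0.03625 h⁻¹
t½ = ln2 / k = 0.693147 / 0.03625 = 19.12 h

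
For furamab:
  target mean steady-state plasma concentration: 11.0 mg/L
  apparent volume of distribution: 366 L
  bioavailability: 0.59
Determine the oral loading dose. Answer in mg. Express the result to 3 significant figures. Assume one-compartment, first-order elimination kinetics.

6820 mg

LD = Css × Vd / F = 11.0 × 366 / 0.59 = 6824 mg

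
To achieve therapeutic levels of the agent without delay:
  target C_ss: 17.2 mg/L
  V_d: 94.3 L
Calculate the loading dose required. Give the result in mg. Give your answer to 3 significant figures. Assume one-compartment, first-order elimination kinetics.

1620 mg

LD = Css × Vd = 17.2 × 94.3 = 1622 mg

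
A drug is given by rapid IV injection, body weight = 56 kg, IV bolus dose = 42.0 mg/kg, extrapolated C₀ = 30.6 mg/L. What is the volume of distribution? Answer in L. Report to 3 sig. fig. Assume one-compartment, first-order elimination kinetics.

76.9 L

Dose = 42.0 × 56 = 2352 mg
Vd = Dose / C₀ = 2352 / 30.6 = 76.86 L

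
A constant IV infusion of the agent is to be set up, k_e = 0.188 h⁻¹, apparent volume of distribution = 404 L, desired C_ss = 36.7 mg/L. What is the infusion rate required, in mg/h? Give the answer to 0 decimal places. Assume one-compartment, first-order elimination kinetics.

CL = k × Vd = 0.1880 × 404 = 75.95 L/h
At steady state, infusion rate R₀ = Css × CL = 36.7 × 75.95 = 2787 mg/h

2787 mg/h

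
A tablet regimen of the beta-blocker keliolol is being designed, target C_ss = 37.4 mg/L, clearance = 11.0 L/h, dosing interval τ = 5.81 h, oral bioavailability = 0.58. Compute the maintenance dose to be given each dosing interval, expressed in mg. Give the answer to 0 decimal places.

At steady state, F × (Dose/τ) = Css × CL.
Dose = Css × CL × τ / F = 37.4 × 11.00 × 5.81 / 0.58 = 4121 mg

4121 mg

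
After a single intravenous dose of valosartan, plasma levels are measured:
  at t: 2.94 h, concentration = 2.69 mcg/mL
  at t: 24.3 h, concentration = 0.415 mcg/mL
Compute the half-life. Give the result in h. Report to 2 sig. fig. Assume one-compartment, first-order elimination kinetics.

7.9 h

k = ln(C₁/C₂) / (t₂ − t₁) = ln(2.69/0.415) / (24.3 − 2.94)
  = 1.869 / 21.36 = 0.08750 h⁻¹
t½ = ln2 / k = 0.693147 / 0.08750 = 7.922 h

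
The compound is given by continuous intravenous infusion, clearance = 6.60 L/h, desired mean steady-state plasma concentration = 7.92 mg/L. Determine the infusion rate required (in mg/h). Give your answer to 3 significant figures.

52.3 mg/h

At steady state, infusion rate R₀ = Css × CL = 7.92 × 6.600 = 52.27 mg/h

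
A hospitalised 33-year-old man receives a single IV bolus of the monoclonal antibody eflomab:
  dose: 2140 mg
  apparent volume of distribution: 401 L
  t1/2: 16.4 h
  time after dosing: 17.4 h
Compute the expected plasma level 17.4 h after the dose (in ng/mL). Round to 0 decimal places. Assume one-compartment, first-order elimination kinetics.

C₀ = Dose / Vd = 2140 / 401 = 5.337 mg/L
k = ln2 / t½ = 0.693147 / 16.4 = 0.04227 h⁻¹
C = C₀ · e^(−k·t) = 5.337 × e^(−0.04227 × 17.4)
  = 5.337 × 0.4793 = 2.558 mg/L
Convert: 2.558 mg/L × 1000 = 2558 ng/mL

2558 ng/mL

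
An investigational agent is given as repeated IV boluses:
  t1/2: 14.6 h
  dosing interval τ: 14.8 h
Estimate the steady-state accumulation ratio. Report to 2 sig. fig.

2.0

k = ln2 / t½ = 0.693147 / 14.6 = 0.04748 h⁻¹
e^(−kτ) = e^(−0.04748 × 14.8) = 0.4952
Accumulation ratio R = 1 / (1 − e^(−kτ)) = 1 / (1 − 0.4952) = 1.981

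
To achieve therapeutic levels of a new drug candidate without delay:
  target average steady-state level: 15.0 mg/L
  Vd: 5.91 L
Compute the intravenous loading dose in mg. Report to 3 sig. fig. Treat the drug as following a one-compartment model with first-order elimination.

LD = Css × Vd = 15.0 × 5.91 = 88.65 mg

88.7 mg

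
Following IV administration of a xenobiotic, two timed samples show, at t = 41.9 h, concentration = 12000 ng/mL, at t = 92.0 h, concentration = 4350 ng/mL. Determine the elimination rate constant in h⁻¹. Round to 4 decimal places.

k = ln(C₁/C₂) / (t₂ − t₁) = ln(12000/4350) / (92.0 − 41.9)
  = 1.015 / 50.10 = 0.02026 h⁻¹

0.0203 h⁻¹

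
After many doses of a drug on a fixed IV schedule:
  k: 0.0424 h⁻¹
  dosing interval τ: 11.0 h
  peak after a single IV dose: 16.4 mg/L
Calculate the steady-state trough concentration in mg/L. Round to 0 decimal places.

28 mg/L

e^(−kτ) = e^(−0.04240 × 11.0) = 0.6273
Accumulation ratio R = 1 / (1 − e^(−kτ)) = 1 / (1 − 0.6273) = 2.683
Steady-state trough = C₀ × R × e^(−kτ) = 16.4 × 2.683 × 0.6273 = 27.60 mg/L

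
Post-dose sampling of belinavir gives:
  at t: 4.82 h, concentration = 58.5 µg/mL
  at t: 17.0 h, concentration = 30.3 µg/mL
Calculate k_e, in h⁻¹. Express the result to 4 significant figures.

k = ln(C₁/C₂) / (t₂ − t₁) = ln(58.5/30.3) / (17.0 − 4.82)
  = 0.6579 / 12.18 = 0.05401 h⁻¹

0.05401 h⁻¹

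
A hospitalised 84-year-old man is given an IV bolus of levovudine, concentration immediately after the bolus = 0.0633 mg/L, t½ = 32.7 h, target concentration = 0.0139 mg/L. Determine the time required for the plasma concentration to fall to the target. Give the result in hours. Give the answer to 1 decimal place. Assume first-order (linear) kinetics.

k = ln2 / t½ = 0.693147 / 32.7 = 0.02120 h⁻¹
t = ln(C₀ / C) / k = ln(0.06330 / 0.0139) / 0.02120
  = ln(4.554) / 0.02120 = 1.516 / 0.02120 = 71.51 h

71.5 h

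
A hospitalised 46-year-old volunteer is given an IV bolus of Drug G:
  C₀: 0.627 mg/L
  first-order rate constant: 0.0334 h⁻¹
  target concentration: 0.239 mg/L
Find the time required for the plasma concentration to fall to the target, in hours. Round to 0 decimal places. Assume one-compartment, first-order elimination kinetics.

29 h

t = ln(C₀ / C) / k = ln(0.6270 / 0.239) / 0.03340
  = ln(2.623) / 0.03340 = 0.9643 / 0.03340 = 28.87 h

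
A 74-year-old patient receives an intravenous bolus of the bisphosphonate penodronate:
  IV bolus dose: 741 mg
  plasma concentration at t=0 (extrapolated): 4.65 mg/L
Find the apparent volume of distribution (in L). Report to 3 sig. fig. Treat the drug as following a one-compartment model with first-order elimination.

Vd = Dose / C₀ = 741.0 / 4.65 = 159.4 L

159 L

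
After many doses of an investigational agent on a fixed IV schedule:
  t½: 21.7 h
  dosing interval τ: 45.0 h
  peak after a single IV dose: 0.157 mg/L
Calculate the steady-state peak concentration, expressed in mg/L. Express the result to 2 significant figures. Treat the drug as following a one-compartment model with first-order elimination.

0.21 mg/L

k = ln2 / t½ = 0.693147 / 21.7 = 0.03194 h⁻¹
e^(−kτ) = e^(−0.03194 × 45.0) = 0.2376
Accumulation ratio R = 1 / (1 − e^(−kτ)) = 1 / (1 − 0.2376) = 1.312
Steady-state peak = C₀ × R = 0.157 × 1.312 = 0.2060 mg/L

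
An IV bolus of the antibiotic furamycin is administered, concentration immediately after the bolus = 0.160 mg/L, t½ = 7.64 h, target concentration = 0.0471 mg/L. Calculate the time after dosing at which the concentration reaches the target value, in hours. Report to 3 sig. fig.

k = ln2 / t½ = 0.693147 / 7.64 = 0.09073 h⁻¹
t = ln(C₀ / C) / k = ln(0.1600 / 0.0471) / 0.09073
  = ln(3.397) / 0.09073 = 1.223 / 0.09073 = 13.48 h

13.5 h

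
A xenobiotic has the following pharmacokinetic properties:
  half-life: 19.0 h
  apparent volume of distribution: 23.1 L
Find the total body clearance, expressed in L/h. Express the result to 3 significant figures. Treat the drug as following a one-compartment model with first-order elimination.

k = ln2 / t½ = 0.693147 / 19.0 = 0.03648 h⁻¹
CL = k × Vd = 0.03648 × 23.1 = 0.8427 L/h

0.843 L/h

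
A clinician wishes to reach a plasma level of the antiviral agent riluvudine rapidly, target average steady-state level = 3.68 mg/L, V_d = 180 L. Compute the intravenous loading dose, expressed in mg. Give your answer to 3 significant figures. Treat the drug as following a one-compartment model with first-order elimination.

662 mg

LD = Css × Vd = 3.68 × 180 = 662.4 mg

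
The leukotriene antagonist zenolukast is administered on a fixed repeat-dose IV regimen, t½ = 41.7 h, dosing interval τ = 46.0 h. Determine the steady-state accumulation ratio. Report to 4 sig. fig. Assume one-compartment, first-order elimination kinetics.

1.871

k = ln2 / t½ = 0.693147 / 41.7 = 0.01662 h⁻¹
e^(−kτ) = e^(−0.01662 × 46.0) = 0.4656
Accumulation ratio R = 1 / (1 − e^(−kτ)) = 1 / (1 − 0.4656) = 1.871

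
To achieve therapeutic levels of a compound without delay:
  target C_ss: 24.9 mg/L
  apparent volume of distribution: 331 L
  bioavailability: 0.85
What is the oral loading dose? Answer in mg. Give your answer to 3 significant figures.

9700 mg

LD = Css × Vd / F = 24.9 × 331 / 0.85 = 9696 mg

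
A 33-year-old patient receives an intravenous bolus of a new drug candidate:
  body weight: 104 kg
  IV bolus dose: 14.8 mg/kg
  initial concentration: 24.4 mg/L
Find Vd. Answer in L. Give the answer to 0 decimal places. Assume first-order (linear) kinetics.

Dose = 14.8 × 104 = 1539 mg
Vd = Dose / C₀ = 1539 / 24.4 = 63.07 L

63 L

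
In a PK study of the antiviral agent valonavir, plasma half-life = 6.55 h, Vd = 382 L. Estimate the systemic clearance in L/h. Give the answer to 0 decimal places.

k = ln2 / t½ = 0.693147 / 6.55 = 0.1058 h⁻¹
CL = k × Vd = 0.1058 × 382 = 40.42 L/h

40 L/h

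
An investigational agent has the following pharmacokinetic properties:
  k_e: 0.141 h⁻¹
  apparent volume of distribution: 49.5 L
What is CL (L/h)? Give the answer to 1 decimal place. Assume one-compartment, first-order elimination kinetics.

CL = k × Vd = 0.141 × 49.5 = 6.980 L/h

7.0 L/h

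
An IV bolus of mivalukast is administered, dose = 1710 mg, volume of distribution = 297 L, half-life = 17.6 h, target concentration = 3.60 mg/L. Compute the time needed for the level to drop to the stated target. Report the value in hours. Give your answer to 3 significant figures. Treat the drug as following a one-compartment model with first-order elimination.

C₀ = Dose / Vd = 1710 / 297 = 5.758 mg/L
k = ln2 / t½ = 0.693147 / 17.6 = 0.03938 h⁻¹
t = ln(C₀ / C) / k = ln(5.758 / 3.60) / 0.03938
  = ln(1.599) / 0.03938 = 0.4694 / 0.03938 = 11.92 h

11.9 h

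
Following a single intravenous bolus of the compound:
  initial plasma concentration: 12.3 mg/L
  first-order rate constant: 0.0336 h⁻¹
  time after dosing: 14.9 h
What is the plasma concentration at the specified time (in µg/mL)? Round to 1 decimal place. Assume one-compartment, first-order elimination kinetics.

C = C₀ · e^(−k·t) = 12.30 × e^(−0.03360 × 14.9)
  = 12.30 × 0.6061 = 7.455 mg/L
(7.455 mg/L = 7.455 µg/mL)

7.5 µg/mL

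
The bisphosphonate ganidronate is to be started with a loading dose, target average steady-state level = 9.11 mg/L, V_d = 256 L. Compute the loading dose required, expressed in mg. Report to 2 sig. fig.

2300 mg

LD = Css × Vd = 9.11 × 256 = 2332 mg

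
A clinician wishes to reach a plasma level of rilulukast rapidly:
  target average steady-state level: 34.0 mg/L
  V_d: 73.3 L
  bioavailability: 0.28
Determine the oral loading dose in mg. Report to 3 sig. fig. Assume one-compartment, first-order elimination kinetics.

LD = Css × Vd / F = 34.0 × 73.3 / 0.28 = 8901 mg

8900 mg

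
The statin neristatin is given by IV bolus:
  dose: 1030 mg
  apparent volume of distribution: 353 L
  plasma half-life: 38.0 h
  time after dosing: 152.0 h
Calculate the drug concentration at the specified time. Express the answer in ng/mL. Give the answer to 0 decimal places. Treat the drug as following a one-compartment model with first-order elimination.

182 ng/mL

C₀ = Dose / Vd = 1030 / 353 = 2.918 mg/L
k = ln2 / t½ = 0.693147 / 38.0 = 0.01824 h⁻¹
t / t½ = 152.0 / 38.0 = 4 half-lives
C = C₀ × (1/2)^4 = 2.918 × 0.06250 = 0.1824 mg/L
Convert: 0.1824 mg/L × 1000 = 182.4 ng/mL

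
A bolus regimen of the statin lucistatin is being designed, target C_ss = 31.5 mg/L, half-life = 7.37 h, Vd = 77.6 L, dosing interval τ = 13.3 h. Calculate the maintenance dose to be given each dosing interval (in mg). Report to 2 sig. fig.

3100 mg

k = ln2 / t½ = 0.693147 / 7.37 = 0.09405 h⁻¹
CL = k × Vd = 0.09405 × 77.6 = 7.298 L/h
At steady state, Dose/τ = Css × CL.
Dose = Css × CL × τ = 31.5 × 7.298 × 13.3 = 3057 mg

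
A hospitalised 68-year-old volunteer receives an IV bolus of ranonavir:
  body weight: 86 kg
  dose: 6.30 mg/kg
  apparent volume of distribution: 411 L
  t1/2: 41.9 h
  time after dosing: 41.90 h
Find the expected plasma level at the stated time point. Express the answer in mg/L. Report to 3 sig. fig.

0.659 mg/L

Total dose = 6.30 × 86 = 541.8 mg
C₀ = Dose / Vd = 541.8 / 411 = 1.318 mg/L
k = ln2 / t½ = 0.693147 / 41.9 = 0.01654 h⁻¹
t / t½ = 41.90 / 41.9 = 1 half-lives
C = C₀ × (1/2)^1 = 1.318 × 0.5000 = 0.6590 mg/L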